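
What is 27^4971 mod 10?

The units digit of 27^n cycles with period 4: 7, 9, 3, 1, …
4971 leaves remainder 3 on division by 4, so 27^4971 ends in 3.

3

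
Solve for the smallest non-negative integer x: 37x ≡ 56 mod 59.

35

37⁻¹ ≡ 8 (mod 59) because 37·8 = 296 = 5·59 + 1.
Multiplying both sides by 8: x ≡ 8·56 = 448 ≡ 35 (mod 59).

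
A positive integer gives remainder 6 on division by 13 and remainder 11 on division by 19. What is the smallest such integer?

x ≡ 6 (mod 13) gives x ∈ {6, 19, 32, 45, 58, 71, 84, 97, …}.
The first of these with x mod 19 = 11 is 201.

201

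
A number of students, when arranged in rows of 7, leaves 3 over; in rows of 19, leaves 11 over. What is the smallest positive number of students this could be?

x ≡ 3 (mod 7) gives x ∈ {3, 10, 17, 24, 31, 38, 45, 52, …}.
The first of these with x mod 19 = 11 is 87.

87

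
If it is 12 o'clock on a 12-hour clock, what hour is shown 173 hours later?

Dividing 173 by 12 gives quotient 14 and remainder 5.
12 + 5 → 5 on a 12-hour dial.

5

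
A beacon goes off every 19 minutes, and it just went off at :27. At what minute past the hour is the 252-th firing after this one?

15

252·19 = 4788.
4788 mod 60 = 48 (since 79·60 = 4740).
(27 + 48) mod 60 = 15.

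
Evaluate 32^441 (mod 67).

45

By repeated squaring mod 67: 32^1≡32, 32^2≡19, 32^4≡26, 32^8≡6, 32^16≡36, 32^32≡23, 32^64≡60, 32^128≡49, 32^256≡56.
441 = 1 + 8 + 16 + 32 + 128 + 256, so 32^441 ≡ 32·6·36·23·49·56 ≡ 45 (mod 67).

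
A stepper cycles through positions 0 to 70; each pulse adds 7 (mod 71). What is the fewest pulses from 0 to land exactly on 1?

61

7·61 = 427 = 6·71 + 1, so 7⁻¹ ≡ 61 (mod 71).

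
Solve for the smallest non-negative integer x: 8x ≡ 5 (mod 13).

12

The inverse of 8 mod 13 is 5 (since 8·5 = 40 ≡ 1).
So x ≡ 5·5 = 25 ≡ 12 (mod 13).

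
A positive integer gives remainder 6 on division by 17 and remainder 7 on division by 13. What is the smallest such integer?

x ≡ 7 (mod 13) gives x ∈ {7, 20, 33, 46, 59, 72, 85, 98, …}.
The first of these with x mod 17 = 6 is 176.

176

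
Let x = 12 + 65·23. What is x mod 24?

19

65·23 = 1495.
1495 mod 24 = 7 (since 62·24 = 1488).
(12 + 7) mod 24 = 19.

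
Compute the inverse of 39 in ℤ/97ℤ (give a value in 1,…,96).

97 = 2·39 + 19
39 = 2·19 + 1
19 = 19·1 + 0
Back-substituting gives 39·5 ≡ 1 (mod 97).

5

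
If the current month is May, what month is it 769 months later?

June

Dividing 769 by 12 gives quotient 64 and remainder 1.
May + 1 month → June.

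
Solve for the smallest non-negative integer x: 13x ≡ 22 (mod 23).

7

The inverse of 13 mod 23 is 16 (since 13·16 = 208 ≡ 1).
Multiplying both sides by 16: x ≡ 16·22 = 352 ≡ 7 (mod 23).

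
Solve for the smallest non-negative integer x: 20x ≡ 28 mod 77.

63

The inverse of 20 mod 77 is 27 (since 20·27 = 540 ≡ 1).
Multiplying both sides by 27: x ≡ 27·28 = 756 ≡ 63 (mod 77).
Check: 20·63 = 1260 = 16·77 + 28.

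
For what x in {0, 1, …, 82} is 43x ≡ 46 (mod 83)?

3

43⁻¹ ≡ 56 (mod 83) because 43·56 = 2408 = 29·83 + 1.
Multiplying both sides by 56: x ≡ 56·46 = 2576 ≡ 3 (mod 83).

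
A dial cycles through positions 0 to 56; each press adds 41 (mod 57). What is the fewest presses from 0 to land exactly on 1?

41·32 = 1312 = 23·57 + 1, so 41⁻¹ ≡ 32 (mod 57).

32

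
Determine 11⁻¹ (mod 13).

11·6 = 66 = 5·13 + 1, so 11⁻¹ ≡ 6 (mod 13).

6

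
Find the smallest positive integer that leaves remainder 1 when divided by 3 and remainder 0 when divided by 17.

x ≡ 1 (mod 3) gives x ∈ {1, 4, 7, 10, 13, 16, 19, 22, …}.
The first of these with x mod 17 = 0 is 34.

34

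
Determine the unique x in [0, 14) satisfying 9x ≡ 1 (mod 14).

11

The inverse of 9 mod 14 is 11 (since 9·11 = 99 ≡ 1).
So x ≡ 11·1 = 11 ≡ 11 (mod 14).
Check: 9·11 = 99 = 7·14 + 1.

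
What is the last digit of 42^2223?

8

Last digits of 2^n: 2, 4, 8, 6 (period 4).
2223 mod 4 = 3, so the last digit matches 2^3 = 8.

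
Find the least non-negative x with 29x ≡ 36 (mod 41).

29⁻¹ ≡ 17 (mod 41) because 29·17 = 493 = 12·41 + 1.
So x ≡ 17·36 = 612 ≡ 38 (mod 41).
Check: 29·38 = 1102 = 26·41 + 36.

38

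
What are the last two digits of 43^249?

Successive squares of 43 mod 100: 43^1≡43, 43^2≡49, 43^4≡1, 43^8≡1, 43^16≡1, 43^32≡1, 43^64≡1, 43^128≡1.
Since 249 = 1 + 8 + 16 + 32 + 64 + 128 in binary, 43^249 ≡ 43·1·1·1·1·1 ≡ 43 (mod 100).

43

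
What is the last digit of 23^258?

The units digit of 23^n cycles with period 4: 3, 9, 7, 1, …
258 mod 4 = 2, so the last digit matches 3^2 = 9.

9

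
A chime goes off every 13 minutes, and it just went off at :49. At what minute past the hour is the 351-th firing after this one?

351·13 = 4563.
4563 − 76·60 = 3, so 4563 ≡ 3 (mod 60).
(49 + 3) mod 60 = 52.

52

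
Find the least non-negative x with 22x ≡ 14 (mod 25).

12

22⁻¹ ≡ 8 (mod 25) because 22·8 = 176 = 7·25 + 1.
Multiplying both sides by 8: x ≡ 8·14 = 112 ≡ 12 (mod 25).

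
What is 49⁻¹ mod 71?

49·29 = 1421 = 20·71 + 1, so 49⁻¹ ≡ 29 (mod 71).

29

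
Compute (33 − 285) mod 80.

68

285 = 3·80 + 45, so 285 mod 80 = 45.
(33 − 45) mod 80 = 68.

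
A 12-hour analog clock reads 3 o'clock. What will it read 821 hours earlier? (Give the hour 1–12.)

10

821 = 68·12 + 5, so 821 mod 12 = 5.
3 − 5 → 10 on a 12-hour dial.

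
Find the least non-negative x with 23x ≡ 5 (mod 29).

23⁻¹ ≡ 24 (mod 29) because 23·24 = 552 = 19·29 + 1.
Multiplying both sides by 24: x ≡ 24·5 = 120 ≡ 4 (mod 29).

4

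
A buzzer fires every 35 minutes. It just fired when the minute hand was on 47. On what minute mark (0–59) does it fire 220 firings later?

7

220·35 = 7700.
Dividing 7700 by 60 gives quotient 128 and remainder 20.
(47 + 20) mod 60 = 7.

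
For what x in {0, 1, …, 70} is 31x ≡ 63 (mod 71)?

31⁻¹ ≡ 55 (mod 71) because 31·55 = 1705 = 24·71 + 1.
So x ≡ 55·63 = 3465 ≡ 57 (mod 71).

57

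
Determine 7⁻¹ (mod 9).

7·4 = 28 = 3·9 + 1, so 7⁻¹ ≡ 4 (mod 9).

4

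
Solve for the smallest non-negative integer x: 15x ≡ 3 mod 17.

7

The inverse of 15 mod 17 is 8 (since 15·8 = 120 ≡ 1).
Multiplying both sides by 8: x ≡ 8·3 = 24 ≡ 7 (mod 17).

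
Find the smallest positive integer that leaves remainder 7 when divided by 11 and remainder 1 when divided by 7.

29

x ≡ 1 (mod 7) gives x ∈ {1, 8, 15, 22, 29}.
The first of these with x mod 11 = 7 is 29.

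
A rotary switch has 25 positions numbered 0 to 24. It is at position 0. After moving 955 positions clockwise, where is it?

955 − 38·25 = 5, so 955 ≡ 5 (mod 25).
(0 + 5) mod 25 = 5.

5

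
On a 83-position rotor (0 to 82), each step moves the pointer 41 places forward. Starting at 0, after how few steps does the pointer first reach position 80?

6

41⁻¹ ≡ 81 (mod 83) because 41·81 = 3321 = 40·83 + 1.
So x ≡ 81·80 = 6480 ≡ 6 (mod 83).
Check: 41·6 = 246 = 2·83 + 80.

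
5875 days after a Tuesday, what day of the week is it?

5875 mod 7 = 2 (since 839·7 = 5873).
Tuesday + 2 days → Thursday.

Thursday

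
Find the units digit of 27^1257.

Last digits of 7^n: 7, 9, 3, 1 (period 4).
1257 mod 4 = 1, so the last digit matches 7^1 = 7.

7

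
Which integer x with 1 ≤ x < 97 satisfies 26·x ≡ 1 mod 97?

97 = 3·26 + 19
26 = 1·19 + 7
19 = 2·7 + 5
7 = 1·5 + 2
5 = 2·2 + 1
2 = 2·1 + 0
Back-substituting gives 26·56 ≡ 1 (mod 97).

56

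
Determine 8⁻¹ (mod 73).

73 = 9·8 + 1
8 = 8·1 + 0
Back-substituting gives 8·64 ≡ 1 (mod 73).

64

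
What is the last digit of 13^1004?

1

Powers of 3 mod 10 repeat with period 4: 3, 9, 7, 1.
1004 leaves remainder 0 on division by 4, so 13^1004 ends in 1.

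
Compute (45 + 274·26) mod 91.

71

274·26 = 7124.
7124 mod 91 = 26 (since 78·91 = 7098).
(45 + 26) mod 91 = 71.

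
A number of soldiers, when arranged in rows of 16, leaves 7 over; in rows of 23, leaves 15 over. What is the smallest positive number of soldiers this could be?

199

x ≡ 7 (mod 16) gives x ∈ {7, 23, 39, 55, 71, 87, 103, 119, …}.
The first of these with x mod 23 = 15 is 199.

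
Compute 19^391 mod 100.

19

Successive squares of 19 mod 100: 19^1≡19, 19^2≡61, 19^4≡21, 19^8≡41, 19^16≡81, 19^32≡61, 19^64≡21, 19^128≡41, 19^256≡81.
Since 391 = 1 + 2 + 4 + 128 + 256 in binary, 19^391 ≡ 19·61·21·41·81 ≡ 19 (mod 100).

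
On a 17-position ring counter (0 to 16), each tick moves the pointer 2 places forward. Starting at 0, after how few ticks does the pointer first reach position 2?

1

2⁻¹ ≡ 9 (mod 17) because 2·9 = 18 = 1·17 + 1.
So x ≡ 9·2 = 18 ≡ 1 (mod 17).
Check: 2·1 = 2 = 0·17 + 2.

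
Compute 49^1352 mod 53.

Square-and-reduce mod 53: 49^1≡49, 49^2≡16, 49^4≡44, 49^8≡28, 49^16≡42, 49^32≡15, 49^64≡13, 49^128≡10, 49^256≡47, 49^512≡36, 49^1024≡24.
Since 1352 = 8 + 64 + 256 + 1024 in binary, 49^1352 ≡ 28·13·47·24 ≡ 1 (mod 53).

1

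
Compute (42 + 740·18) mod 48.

740·18 = 13320.
13320 = 277·48 + 24, so 13320 mod 48 = 24.
(42 + 24) mod 48 = 18.

18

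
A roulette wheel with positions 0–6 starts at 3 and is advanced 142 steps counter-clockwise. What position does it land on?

1

Dividing 142 by 7 gives quotient 20 and remainder 2.
(3 − 2) mod 7 = 1.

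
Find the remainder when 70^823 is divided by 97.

18

Successive squares of 70 mod 97: 70^1≡70, 70^2≡50, 70^4≡75, 70^8≡96, 70^16≡1, 70^32≡1, 70^64≡1, 70^128≡1, 70^256≡1, 70^512≡1.
Since 823 = 1 + 2 + 4 + 16 + 32 + 256 + 512 in binary, 70^823 ≡ 70·50·75·1·1·1·1 ≡ 18 (mod 97).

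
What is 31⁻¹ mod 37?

6

37 = 1·31 + 6
31 = 5·6 + 1
6 = 6·1 + 0
Back-substituting gives 31·6 ≡ 1 (mod 37).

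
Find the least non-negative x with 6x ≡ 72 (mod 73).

The inverse of 6 mod 73 is 61 (since 6·61 = 366 ≡ 1).
Multiplying both sides by 61: x ≡ 61·72 = 4392 ≡ 12 (mod 73).

12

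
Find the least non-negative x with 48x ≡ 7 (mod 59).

The inverse of 48 mod 59 is 16 (since 48·16 = 768 ≡ 1).
So x ≡ 16·7 = 112 ≡ 53 (mod 59).
Check: 48·53 = 2544 = 43·59 + 7.

53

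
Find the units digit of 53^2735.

Last digits of 3^n: 3, 9, 7, 1 (period 4).
2735 mod 4 = 3, so the last digit matches 3^3 = 7.

7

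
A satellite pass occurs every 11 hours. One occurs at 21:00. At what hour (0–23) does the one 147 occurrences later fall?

6

147·11 = 1617.
1617 = 67·24 + 9, so 1617 mod 24 = 9.
(21 + 9) mod 24 = 6.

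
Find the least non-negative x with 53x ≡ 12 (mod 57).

54

53⁻¹ ≡ 14 (mod 57) because 53·14 = 742 = 13·57 + 1.
So x ≡ 14·12 = 168 ≡ 54 (mod 57).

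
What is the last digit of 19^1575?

Powers of 9 mod 10 repeat with period 2: 9, 1.
1575 leaves remainder 1 on division by 2, so 19^1575 ends in 9.

9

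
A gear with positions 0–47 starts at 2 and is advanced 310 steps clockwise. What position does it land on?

24

310 = 6·48 + 22, so 310 mod 48 = 22.
(2 + 22) mod 48 = 24.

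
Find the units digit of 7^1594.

9

Last digits of 7^n: 7, 9, 3, 1 (period 4).
1594 leaves remainder 2 on division by 4, so 7^1594 ends in 9.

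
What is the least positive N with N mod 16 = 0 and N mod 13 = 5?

x ≡ 5 (mod 13) gives x ∈ {5, 18, 31, 44, 57, 70, 83, 96}.
The first of these with x mod 16 = 0 is 96.

96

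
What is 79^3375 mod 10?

9

Powers of 9 mod 10 repeat with period 2: 9, 1.
3375 leaves remainder 1 on division by 2, so 79^3375 ends in 9.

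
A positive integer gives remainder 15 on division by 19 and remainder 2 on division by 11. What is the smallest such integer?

167

x ≡ 2 (mod 11) gives x ∈ {2, 13, 24, 35, 46, 57, 68, 79, …}.
The first of these with x mod 19 = 15 is 167.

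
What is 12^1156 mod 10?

6

Last digits of 2^n: 2, 4, 8, 6 (period 4).
1156 mod 4 = 0, so the last digit matches 2^4 = 6.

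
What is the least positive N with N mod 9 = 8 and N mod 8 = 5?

x ≡ 5 (mod 8) gives x ∈ {5, 13, 21, 29, 37, 45, 53}.
The first of these with x mod 9 = 8 is 53.

53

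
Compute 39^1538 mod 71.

Successive squares of 39 mod 71: 39^1≡39, 39^2≡30, 39^4≡48, 39^8≡32, 39^16≡30, 39^32≡48, 39^64≡32, 39^128≡30, 39^256≡48, 39^512≡32, 39^1024≡30.
Since 1538 = 2 + 512 + 1024 in binary, 39^1538 ≡ 30·32·30 ≡ 45 (mod 71).

45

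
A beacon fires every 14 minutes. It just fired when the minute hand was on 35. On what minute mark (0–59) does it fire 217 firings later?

13

217·14 = 3038.
Dividing 3038 by 60 gives quotient 50 and remainder 38.
(35 + 38) mod 60 = 13.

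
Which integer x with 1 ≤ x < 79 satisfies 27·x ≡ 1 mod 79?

79 = 2·27 + 25
27 = 1·25 + 2
25 = 12·2 + 1
2 = 2·1 + 0
Back-substituting gives 27·41 ≡ 1 (mod 79).

41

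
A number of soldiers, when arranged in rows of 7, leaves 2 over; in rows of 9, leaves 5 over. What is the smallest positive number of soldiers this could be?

23

x ≡ 2 (mod 7) gives x ∈ {2, 9, 16, 23}.
The first of these with x mod 9 = 5 is 23.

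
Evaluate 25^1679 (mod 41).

Square-and-reduce mod 41: 25^1≡25, 25^2≡10, 25^4≡18, 25^8≡37, 25^16≡16, 25^32≡10, 25^64≡18, 25^128≡37, 25^256≡16, 25^512≡10, 25^1024≡18.
1679 = 1 + 2 + 4 + 8 + 128 + 512 + 1024, so 25^1679 ≡ 25·10·18·37·37·10·18 ≡ 23 (mod 41).

23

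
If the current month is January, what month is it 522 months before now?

July

522 − 43·12 = 6, so 522 ≡ 6 (mod 12).
January − 6 months → July.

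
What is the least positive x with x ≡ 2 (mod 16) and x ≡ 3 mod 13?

x ≡ 3 (mod 13) gives x ∈ {3, 16, 29, 42, 55, 68, 81, 94, …}.
The first of these with x mod 16 = 2 is 146.

146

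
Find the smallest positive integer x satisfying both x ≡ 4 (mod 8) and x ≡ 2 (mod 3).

20

x ≡ 2 (mod 3) gives x ∈ {2, 5, 8, 11, 14, 17, 20}.
The first of these with x mod 8 = 4 is 20.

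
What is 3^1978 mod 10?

9

Last digits of 3^n: 3, 9, 7, 1 (period 4).
1978 leaves remainder 2 on division by 4, so 3^1978 ends in 9.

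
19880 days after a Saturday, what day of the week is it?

19880 − 2840·7 = 0, so 19880 ≡ 0 (mod 7).
Saturday + 0 days → Saturday.

Saturday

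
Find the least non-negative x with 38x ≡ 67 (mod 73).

38⁻¹ ≡ 25 (mod 73) because 38·25 = 950 = 13·73 + 1.
So x ≡ 25·67 = 1675 ≡ 69 (mod 73).
Check: 38·69 = 2622 = 35·73 + 67.

69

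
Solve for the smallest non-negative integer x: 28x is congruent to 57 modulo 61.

26

28⁻¹ ≡ 24 (mod 61) because 28·24 = 672 = 11·61 + 1.
So x ≡ 24·57 = 1368 ≡ 26 (mod 61).
Check: 28·26 = 728 = 11·61 + 57.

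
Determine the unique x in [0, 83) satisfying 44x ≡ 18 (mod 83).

57

44⁻¹ ≡ 17 (mod 83) because 44·17 = 748 = 9·83 + 1.
So x ≡ 17·18 = 306 ≡ 57 (mod 83).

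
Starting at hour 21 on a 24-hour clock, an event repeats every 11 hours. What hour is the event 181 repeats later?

20

181·11 = 1991.
Dividing 1991 by 24 gives quotient 82 and remainder 23.
(21 + 23) mod 24 = 20.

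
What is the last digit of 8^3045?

8

The units digit of 8^n cycles with period 4: 8, 4, 2, 6, …
3045 mod 4 = 1, so the last digit matches 8^1 = 8.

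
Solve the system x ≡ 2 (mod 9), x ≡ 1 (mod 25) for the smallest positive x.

101

Since 25·4 ≡ 1 (mod 9), take x = 1 + 25·((2−1)·4 mod 9) = 1 + 25·4 = 101.
Check: 101 mod 9 = 2, 101 mod 25 = 1.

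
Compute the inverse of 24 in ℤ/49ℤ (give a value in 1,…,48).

47

24·47 = 1128 = 23·49 + 1, so 24⁻¹ ≡ 47 (mod 49).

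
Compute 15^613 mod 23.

19

Successive squares of 15 mod 23: 15^1≡15, 15^2≡18, 15^4≡2, 15^8≡4, 15^16≡16, 15^32≡3, 15^64≡9, 15^128≡12, 15^256≡6, 15^512≡13.
Since 613 = 1 + 4 + 32 + 64 + 512 in binary, 15^613 ≡ 15·2·3·9·13 ≡ 19 (mod 23).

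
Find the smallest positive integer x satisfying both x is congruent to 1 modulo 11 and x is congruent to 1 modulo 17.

1

Since 17·2 ≡ 1 (mod 11), take x = 1 + 17·((1−1)·2 mod 11) = 1 + 17·0 = 1.
Check: 1 mod 11 = 1, 1 mod 17 = 1.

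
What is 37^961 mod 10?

7

Last digits of 7^n: 7, 9, 3, 1 (period 4).
961 mod 4 = 1, so the last digit matches 7^1 = 7.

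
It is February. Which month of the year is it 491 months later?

January

Dividing 491 by 12 gives quotient 40 and remainder 11.
February + 11 months → January.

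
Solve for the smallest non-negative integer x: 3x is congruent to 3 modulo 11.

1

3⁻¹ ≡ 4 (mod 11) because 3·4 = 12 = 1·11 + 1.
Multiplying both sides by 4: x ≡ 4·3 = 12 ≡ 1 (mod 11).
Check: 3·1 = 3 = 0·11 + 3.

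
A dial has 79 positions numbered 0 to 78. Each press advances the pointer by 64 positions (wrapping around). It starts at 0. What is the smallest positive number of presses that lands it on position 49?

2

64⁻¹ ≡ 21 (mod 79) because 64·21 = 1344 = 17·79 + 1.
So x ≡ 21·49 = 1029 ≡ 2 (mod 79).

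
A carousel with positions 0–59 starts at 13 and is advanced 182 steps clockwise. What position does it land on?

182 − 3·60 = 2, so 182 ≡ 2 (mod 60).
(13 + 2) mod 60 = 15.

15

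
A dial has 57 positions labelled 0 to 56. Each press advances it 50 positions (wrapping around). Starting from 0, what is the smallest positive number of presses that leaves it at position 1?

57 = 1·50 + 7
50 = 7·7 + 1
7 = 7·1 + 0
Back-substituting gives 50·8 ≡ 1 (mod 57).

8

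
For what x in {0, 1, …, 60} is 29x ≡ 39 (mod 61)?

35

The inverse of 29 mod 61 is 40 (since 29·40 = 1160 ≡ 1).
So x ≡ 40·39 = 1560 ≡ 35 (mod 61).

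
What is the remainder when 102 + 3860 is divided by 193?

102

3860 − 20·193 = 0, so 3860 ≡ 0 (mod 193).
(102 + 0) mod 193 = 102.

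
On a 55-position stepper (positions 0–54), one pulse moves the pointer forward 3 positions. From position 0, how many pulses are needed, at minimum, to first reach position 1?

55 = 18·3 + 1
3 = 3·1 + 0
Back-substituting gives 3·37 ≡ 1 (mod 55).

37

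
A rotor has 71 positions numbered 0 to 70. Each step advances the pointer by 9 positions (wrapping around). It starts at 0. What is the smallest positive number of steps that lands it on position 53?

9⁻¹ ≡ 8 (mod 71) because 9·8 = 72 = 1·71 + 1.
So x ≡ 8·53 = 424 ≡ 69 (mod 71).

69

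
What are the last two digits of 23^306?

Successive squares of 23 mod 100: 23^1≡23, 23^2≡29, 23^4≡41, 23^8≡81, 23^16≡61, 23^32≡21, 23^64≡41, 23^128≡81, 23^256≡61.
Since 306 = 2 + 16 + 32 + 256 in binary, 23^306 ≡ 29·61·21·61 ≡ 89 (mod 100).

89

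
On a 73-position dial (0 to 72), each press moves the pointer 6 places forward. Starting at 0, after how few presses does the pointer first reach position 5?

6⁻¹ ≡ 61 (mod 73) because 6·61 = 366 = 5·73 + 1.
So x ≡ 61·5 = 305 ≡ 13 (mod 73).

13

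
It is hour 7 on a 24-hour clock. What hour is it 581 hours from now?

581 mod 24 = 5 (since 24·24 = 576).
(7 + 5) mod 24 = 12.

12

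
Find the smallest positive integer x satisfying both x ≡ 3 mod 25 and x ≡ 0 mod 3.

3

Since 3·17 ≡ 1 (mod 25), take x = 0 + 3·((3−0)·17 mod 25) = 0 + 3·1 = 3.
Check: 3 mod 25 = 3, 3 mod 3 = 0.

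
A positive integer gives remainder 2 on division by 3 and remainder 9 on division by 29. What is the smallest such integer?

x ≡ 2 (mod 3) gives x ∈ {2, 5, 8, 11, 14, 17, 20, 23, …}.
The first of these with x mod 29 = 9 is 38.

38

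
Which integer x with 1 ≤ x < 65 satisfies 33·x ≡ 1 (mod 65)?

2

33·2 = 66 = 1·65 + 1, so 33⁻¹ ≡ 2 (mod 65).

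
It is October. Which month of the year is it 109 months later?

109 = 9·12 + 1, so 109 mod 12 = 1.
October + 1 month → November.

November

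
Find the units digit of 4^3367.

4

Last digits of 4^n: 4, 6 (period 2).
3367 mod 2 = 1, so the last digit matches 4^1 = 4.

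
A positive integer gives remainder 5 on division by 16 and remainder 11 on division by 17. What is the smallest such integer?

x ≡ 5 (mod 16) gives x ∈ {5, 21, 37, 53, 69, 85, 101, 117, …}.
The first of these with x mod 17 = 11 is 181.

181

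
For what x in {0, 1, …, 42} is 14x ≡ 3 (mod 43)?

The inverse of 14 mod 43 is 40 (since 14·40 = 560 ≡ 1).
Multiplying both sides by 40: x ≡ 40·3 = 120 ≡ 34 (mod 43).
Check: 14·34 = 476 = 11·43 + 3.

34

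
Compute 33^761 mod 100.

33

Successive squares of 33 mod 100: 33^1≡33, 33^2≡89, 33^4≡21, 33^8≡41, 33^16≡81, 33^32≡61, 33^64≡21, 33^128≡41, 33^256≡81, 33^512≡61.
Since 761 = 1 + 8 + 16 + 32 + 64 + 128 + 512 in binary, 33^761 ≡ 33·41·81·61·21·41·61 ≡ 33 (mod 100).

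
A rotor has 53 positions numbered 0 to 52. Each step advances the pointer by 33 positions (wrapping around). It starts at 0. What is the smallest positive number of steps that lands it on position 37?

The inverse of 33 mod 53 is 45 (since 33·45 = 1485 ≡ 1).
So x ≡ 45·37 = 1665 ≡ 22 (mod 53).

22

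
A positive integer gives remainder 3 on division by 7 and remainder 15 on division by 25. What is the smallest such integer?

115

Since 25·2 ≡ 1 (mod 7), take x = 15 + 25·((3−15)·2 mod 7) = 15 + 25·4 = 115.
Check: 115 mod 7 = 3, 115 mod 25 = 15.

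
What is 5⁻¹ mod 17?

5·7 = 35 = 2·17 + 1, so 5⁻¹ ≡ 7 (mod 17).

7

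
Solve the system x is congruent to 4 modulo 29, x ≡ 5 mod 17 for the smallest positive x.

Since 17·12 ≡ 1 (mod 29), take x = 5 + 17·((4−5)·12 mod 29) = 5 + 17·17 = 294.
Check: 294 mod 29 = 4, 294 mod 17 = 5.

294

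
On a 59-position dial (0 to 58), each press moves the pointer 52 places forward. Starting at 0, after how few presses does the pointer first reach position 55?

9

The inverse of 52 mod 59 is 42 (since 52·42 = 2184 ≡ 1).
Multiplying both sides by 42: x ≡ 42·55 = 2310 ≡ 9 (mod 59).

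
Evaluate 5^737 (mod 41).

21

By repeated squaring mod 41: 5^1≡5, 5^2≡25, 5^4≡10, 5^8≡18, 5^16≡37, 5^32≡16, 5^64≡10, 5^128≡18, 5^256≡37, 5^512≡16.
Since 737 = 1 + 32 + 64 + 128 + 512 in binary, 5^737 ≡ 5·16·10·18·16 ≡ 21 (mod 41).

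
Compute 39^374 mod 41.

Successive squares of 39 mod 41: 39^1≡39, 39^2≡4, 39^4≡16, 39^8≡10, 39^16≡18, 39^32≡37, 39^64≡16, 39^128≡10, 39^256≡18.
374 = 2 + 4 + 16 + 32 + 64 + 256, so 39^374 ≡ 4·16·18·37·16·18 ≡ 25 (mod 41).

25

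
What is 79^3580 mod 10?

1

Last digits of 9^n: 9, 1 (period 2).
3580 leaves remainder 0 on division by 2, so 79^3580 ends in 1.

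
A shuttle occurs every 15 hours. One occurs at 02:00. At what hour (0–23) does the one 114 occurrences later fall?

114·15 = 1710.
Dividing 1710 by 24 gives quotient 71 and remainder 6.
(2 + 6) mod 24 = 8.

8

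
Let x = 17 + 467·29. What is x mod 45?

467·29 = 13543.
Dividing 13543 by 45 gives quotient 300 and remainder 43.
(17 + 43) mod 45 = 15.

15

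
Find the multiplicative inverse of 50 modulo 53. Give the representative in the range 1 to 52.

35

50·35 = 1750 = 33·53 + 1, so 50⁻¹ ≡ 35 (mod 53).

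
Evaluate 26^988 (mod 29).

Successive squares of 26 mod 29: 26^1≡26, 26^2≡9, 26^4≡23, 26^8≡7, 26^16≡20, 26^32≡23, 26^64≡7, 26^128≡20, 26^256≡23, 26^512≡7.
988 = 4 + 8 + 16 + 64 + 128 + 256 + 512, so 26^988 ≡ 23·7·20·7·20·23·7 ≡ 7 (mod 29).

7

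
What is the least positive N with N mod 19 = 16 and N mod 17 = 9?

111

x ≡ 9 (mod 17) gives x ∈ {9, 26, 43, 60, 77, 94, 111}.
The first of these with x mod 19 = 16 is 111.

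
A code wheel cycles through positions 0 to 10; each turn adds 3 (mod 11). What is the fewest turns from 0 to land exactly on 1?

4

11 = 3·3 + 2
3 = 1·2 + 1
2 = 2·1 + 0
Back-substituting gives 3·4 ≡ 1 (mod 11).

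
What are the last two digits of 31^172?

61

By repeated squaring mod 100: 31^1≡31, 31^2≡61, 31^4≡21, 31^8≡41, 31^16≡81, 31^32≡61, 31^64≡21, 31^128≡41.
172 = 4 + 8 + 32 + 128, so 31^172 ≡ 21·41·61·41 ≡ 61 (mod 100).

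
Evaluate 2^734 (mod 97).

88

Square-and-reduce mod 97: 2^1≡2, 2^2≡4, 2^4≡16, 2^8≡62, 2^16≡61, 2^32≡35, 2^64≡61, 2^128≡35, 2^256≡61, 2^512≡35.
734 = 2 + 4 + 8 + 16 + 64 + 128 + 512, so 2^734 ≡ 4·16·62·61·61·35·35 ≡ 88 (mod 97).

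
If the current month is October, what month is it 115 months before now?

115 − 9·12 = 7, so 115 ≡ 7 (mod 12).
October − 7 months → March.

March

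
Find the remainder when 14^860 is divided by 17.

4

Square-and-reduce mod 17: 14^1≡14, 14^2≡9, 14^4≡13, 14^8≡16, 14^16≡1, 14^32≡1, 14^64≡1, 14^128≡1, 14^256≡1, 14^512≡1.
860 = 4 + 8 + 16 + 64 + 256 + 512, so 14^860 ≡ 13·16·1·1·1·1 ≡ 4 (mod 17).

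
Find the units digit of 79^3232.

1

The units digit of 79^n cycles with period 2: 9, 1, …
3232 leaves remainder 0 on division by 2, so 79^3232 ends in 1.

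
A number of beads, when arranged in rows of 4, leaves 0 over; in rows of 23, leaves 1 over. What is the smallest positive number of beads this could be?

x ≡ 0 (mod 4) gives x ∈ {0, 4, 8, 12, 16, 20, 24}.
The first of these with x mod 23 = 1 is 24.

24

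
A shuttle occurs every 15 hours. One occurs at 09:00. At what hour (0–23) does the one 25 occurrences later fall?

0

25·15 = 375.
375 − 15·24 = 15, so 375 ≡ 15 (mod 24).
(9 + 15) mod 24 = 0.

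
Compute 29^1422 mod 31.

4

By repeated squaring mod 31: 29^1≡29, 29^2≡4, 29^4≡16, 29^8≡8, 29^16≡2, 29^32≡4, 29^64≡16, 29^128≡8, 29^256≡2, 29^512≡4, 29^1024≡16.
Since 1422 = 2 + 4 + 8 + 128 + 256 + 1024 in binary, 29^1422 ≡ 4·16·8·8·2·16 ≡ 4 (mod 31).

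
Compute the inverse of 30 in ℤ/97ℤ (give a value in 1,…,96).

55

30·55 = 1650 = 17·97 + 1, so 30⁻¹ ≡ 55 (mod 97).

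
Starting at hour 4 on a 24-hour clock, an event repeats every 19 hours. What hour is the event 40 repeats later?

40·19 = 760.
760 = 31·24 + 16, so 760 mod 24 = 16.
(4 + 16) mod 24 = 20.

20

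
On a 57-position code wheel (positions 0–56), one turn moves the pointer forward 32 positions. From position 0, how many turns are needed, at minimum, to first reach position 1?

57 = 1·32 + 25
32 = 1·25 + 7
25 = 3·7 + 4
7 = 1·4 + 3
4 = 1·3 + 1
3 = 3·1 + 0
Back-substituting gives 32·41 ≡ 1 (mod 57).

41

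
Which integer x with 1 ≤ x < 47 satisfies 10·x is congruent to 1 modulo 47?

47 = 4·10 + 7
10 = 1·7 + 3
7 = 2·3 + 1
3 = 3·1 + 0
Back-substituting gives 10·33 ≡ 1 (mod 47).

33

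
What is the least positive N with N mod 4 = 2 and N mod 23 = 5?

x ≡ 2 (mod 4) gives x ∈ {2, 6, 10, 14, 18, 22, 26, 30, …}.
The first of these with x mod 23 = 5 is 74.

74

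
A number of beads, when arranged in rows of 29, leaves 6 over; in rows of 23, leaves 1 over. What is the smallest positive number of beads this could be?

Since 23·24 ≡ 1 (mod 29), take x = 1 + 23·((6−1)·24 mod 29) = 1 + 23·4 = 93.
Check: 93 mod 29 = 6, 93 mod 23 = 1.

93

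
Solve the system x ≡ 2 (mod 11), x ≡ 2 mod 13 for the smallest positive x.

2

x ≡ 2 (mod 11) gives x ∈ {2}.
The first of these with x mod 13 = 2 is 2.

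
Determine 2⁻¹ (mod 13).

7

2·7 = 14 = 1·13 + 1, so 2⁻¹ ≡ 7 (mod 13).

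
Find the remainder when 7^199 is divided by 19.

By repeated squaring mod 19: 7^1≡7, 7^2≡11, 7^4≡7, 7^8≡11, 7^16≡7, 7^32≡11, 7^64≡7, 7^128≡11.
199 = 1 + 2 + 4 + 64 + 128, so 7^199 ≡ 7·11·7·7·11 ≡ 7 (mod 19).

7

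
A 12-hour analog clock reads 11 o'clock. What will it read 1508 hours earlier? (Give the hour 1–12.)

3

1508 = 125·12 + 8, so 1508 mod 12 = 8.
11 − 8 → 3 on a 12-hour dial.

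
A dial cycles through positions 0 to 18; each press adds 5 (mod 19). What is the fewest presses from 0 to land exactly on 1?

4

5·4 = 20 = 1·19 + 1, so 5⁻¹ ≡ 4 (mod 19).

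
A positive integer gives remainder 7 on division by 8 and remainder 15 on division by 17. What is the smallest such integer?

15

x ≡ 7 (mod 8) gives x ∈ {7, 15}.
The first of these with x mod 17 = 15 is 15.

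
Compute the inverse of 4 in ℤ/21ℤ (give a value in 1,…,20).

4·16 = 64 = 3·21 + 1, so 4⁻¹ ≡ 16 (mod 21).

16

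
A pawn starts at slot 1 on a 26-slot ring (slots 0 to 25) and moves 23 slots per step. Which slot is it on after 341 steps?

18

341·23 = 7843.
7843 − 301·26 = 17, so 7843 ≡ 17 (mod 26).
(1 + 17) mod 26 = 18.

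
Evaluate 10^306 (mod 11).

Successive squares of 10 mod 11: 10^1≡10, 10^2≡1, 10^4≡1, 10^8≡1, 10^16≡1, 10^32≡1, 10^64≡1, 10^128≡1, 10^256≡1.
306 = 2 + 16 + 32 + 256, so 10^306 ≡ 1·1·1·1 ≡ 1 (mod 11).

1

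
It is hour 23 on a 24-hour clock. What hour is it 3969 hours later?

8

Dividing 3969 by 24 gives quotient 165 and remainder 9.
(23 + 9) mod 24 = 8.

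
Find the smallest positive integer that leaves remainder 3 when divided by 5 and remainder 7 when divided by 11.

Since 11·1 ≡ 1 (mod 5), take x = 7 + 11·((3−7)·1 mod 5) = 7 + 11·1 = 18.
Check: 18 mod 5 = 3, 18 mod 11 = 7.

18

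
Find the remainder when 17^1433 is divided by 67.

Square-and-reduce mod 67: 17^1≡17, 17^2≡21, 17^4≡39, 17^8≡47, 17^16≡65, 17^32≡4, 17^64≡16, 17^128≡55, 17^256≡10, 17^512≡33, 17^1024≡17.
Since 1433 = 1 + 8 + 16 + 128 + 256 + 1024 in binary, 17^1433 ≡ 17·47·65·55·10·17 ≡ 35 (mod 67).

35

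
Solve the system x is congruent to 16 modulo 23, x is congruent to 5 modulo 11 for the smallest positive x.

x ≡ 5 (mod 11) gives x ∈ {5, 16}.
The first of these with x mod 23 = 16 is 16.

16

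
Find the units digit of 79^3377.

Last digits of 9^n: 9, 1 (period 2).
3377 mod 2 = 1, so the last digit matches 9^1 = 9.

9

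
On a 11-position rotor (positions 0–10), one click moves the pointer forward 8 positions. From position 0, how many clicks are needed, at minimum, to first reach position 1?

7

8·7 = 56 = 5·11 + 1, so 8⁻¹ ≡ 7 (mod 11).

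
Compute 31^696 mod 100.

Square-and-reduce mod 100: 31^1≡31, 31^2≡61, 31^4≡21, 31^8≡41, 31^16≡81, 31^32≡61, 31^64≡21, 31^128≡41, 31^256≡81, 31^512≡61.
Since 696 = 8 + 16 + 32 + 128 + 512 in binary, 31^696 ≡ 41·81·61·41·61 ≡ 81 (mod 100).

81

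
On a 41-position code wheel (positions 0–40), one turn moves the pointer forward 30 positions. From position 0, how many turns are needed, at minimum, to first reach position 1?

26

41 = 1·30 + 11
30 = 2·11 + 8
11 = 1·8 + 3
8 = 2·3 + 2
3 = 1·2 + 1
2 = 2·1 + 0
Back-substituting gives 30·26 ≡ 1 (mod 41).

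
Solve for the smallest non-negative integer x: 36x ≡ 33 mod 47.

36⁻¹ ≡ 17 (mod 47) because 36·17 = 612 = 13·47 + 1.
Multiplying both sides by 17: x ≡ 17·33 = 561 ≡ 44 (mod 47).
Check: 36·44 = 1584 = 33·47 + 33.

44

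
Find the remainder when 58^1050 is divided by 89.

53

By repeated squaring mod 89: 58^1≡58, 58^2≡71, 58^4≡57, 58^8≡45, 58^16≡67, 58^32≡39, 58^64≡8, 58^128≡64, 58^256≡2, 58^512≡4, 58^1024≡16.
Since 1050 = 2 + 8 + 16 + 1024 in binary, 58^1050 ≡ 71·45·67·16 ≡ 53 (mod 89).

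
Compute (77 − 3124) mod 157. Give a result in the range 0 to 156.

93

3124 = 19·157 + 141, so 3124 mod 157 = 141.
(77 − 141) mod 157 = 93.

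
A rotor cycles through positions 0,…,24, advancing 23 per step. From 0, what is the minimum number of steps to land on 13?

The inverse of 23 mod 25 is 12 (since 23·12 = 276 ≡ 1).
So x ≡ 12·13 = 156 ≡ 6 (mod 25).
Check: 23·6 = 138 = 5·25 + 13.

6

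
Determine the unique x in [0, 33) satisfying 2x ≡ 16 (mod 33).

2⁻¹ ≡ 17 (mod 33) because 2·17 = 34 = 1·33 + 1.
Multiplying both sides by 17: x ≡ 17·16 = 272 ≡ 8 (mod 33).

8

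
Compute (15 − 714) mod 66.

714 mod 66 = 54 (since 10·66 = 660).
(15 − 54) mod 66 = 27.

27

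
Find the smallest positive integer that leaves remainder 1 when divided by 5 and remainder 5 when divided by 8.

x ≡ 1 (mod 5) gives x ∈ {1, 6, 11, 16, 21}.
The first of these with x mod 8 = 5 is 21.

21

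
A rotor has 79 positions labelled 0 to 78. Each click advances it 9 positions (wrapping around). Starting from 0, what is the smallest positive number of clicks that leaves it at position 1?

44

9·44 = 396 = 5·79 + 1, so 9⁻¹ ≡ 44 (mod 79).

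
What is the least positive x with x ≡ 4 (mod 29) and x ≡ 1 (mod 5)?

91

x ≡ 1 (mod 5) gives x ∈ {1, 6, 11, 16, 21, 26, 31, 36, …}.
The first of these with x mod 29 = 4 is 91.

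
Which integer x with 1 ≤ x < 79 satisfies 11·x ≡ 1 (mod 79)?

36

11·36 = 396 = 5·79 + 1, so 11⁻¹ ≡ 36 (mod 79).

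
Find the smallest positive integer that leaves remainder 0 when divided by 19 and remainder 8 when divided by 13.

190

Since 13·3 ≡ 1 (mod 19), take x = 8 + 13·((0−8)·3 mod 19) = 8 + 13·14 = 190.
Check: 190 mod 19 = 0, 190 mod 13 = 8.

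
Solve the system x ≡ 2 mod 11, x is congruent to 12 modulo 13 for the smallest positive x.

90

x ≡ 2 (mod 11) gives x ∈ {2, 13, 24, 35, 46, 57, 68, 79, …}.
The first of these with x mod 13 = 12 is 90.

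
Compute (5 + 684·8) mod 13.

4

684·8 = 5472.
5472 − 420·13 = 12, so 5472 ≡ 12 (mod 13).
(5 + 12) mod 13 = 4.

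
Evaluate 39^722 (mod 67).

33

Successive squares of 39 mod 67: 39^1≡39, 39^2≡47, 39^4≡65, 39^8≡4, 39^16≡16, 39^32≡55, 39^64≡10, 39^128≡33, 39^256≡17, 39^512≡21.
Since 722 = 2 + 16 + 64 + 128 + 512 in binary, 39^722 ≡ 47·16·10·33·21 ≡ 33 (mod 67).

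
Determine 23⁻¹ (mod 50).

37

23·37 = 851 = 17·50 + 1, so 23⁻¹ ≡ 37 (mod 50).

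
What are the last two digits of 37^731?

13

Successive squares of 37 mod 100: 37^1≡37, 37^2≡69, 37^4≡61, 37^8≡21, 37^16≡41, 37^32≡81, 37^64≡61, 37^128≡21, 37^256≡41, 37^512≡81.
Since 731 = 1 + 2 + 8 + 16 + 64 + 128 + 512 in binary, 37^731 ≡ 37·69·21·41·61·21·81 ≡ 13 (mod 100).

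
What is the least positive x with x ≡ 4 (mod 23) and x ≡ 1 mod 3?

4

Since 3·8 ≡ 1 (mod 23), take x = 1 + 3·((4−1)·8 mod 23) = 1 + 3·1 = 4.
Check: 4 mod 23 = 4, 4 mod 3 = 1.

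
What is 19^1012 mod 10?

1

Powers of 9 mod 10 repeat with period 2: 9, 1.
1012 leaves remainder 0 on division by 2, so 19^1012 ends in 1.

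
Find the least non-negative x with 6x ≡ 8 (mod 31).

The inverse of 6 mod 31 is 26 (since 6·26 = 156 ≡ 1).
Multiplying both sides by 26: x ≡ 26·8 = 208 ≡ 22 (mod 31).
Check: 6·22 = 132 = 4·31 + 8.

22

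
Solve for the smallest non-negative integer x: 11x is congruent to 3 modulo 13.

5

11⁻¹ ≡ 6 (mod 13) because 11·6 = 66 = 5·13 + 1.
Multiplying both sides by 6: x ≡ 6·3 = 18 ≡ 5 (mod 13).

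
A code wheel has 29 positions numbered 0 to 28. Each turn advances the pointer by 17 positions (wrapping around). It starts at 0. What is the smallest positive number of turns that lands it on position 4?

19

The inverse of 17 mod 29 is 12 (since 17·12 = 204 ≡ 1).
Multiplying both sides by 12: x ≡ 12·4 = 48 ≡ 19 (mod 29).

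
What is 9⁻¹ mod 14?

14 = 1·9 + 5
9 = 1·5 + 4
5 = 1·4 + 1
4 = 4·1 + 0
Back-substituting gives 9·11 ≡ 1 (mod 14).

11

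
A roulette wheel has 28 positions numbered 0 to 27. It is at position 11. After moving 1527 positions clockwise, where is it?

26

1527 mod 28 = 15 (since 54·28 = 1512).
(11 + 15) mod 28 = 26.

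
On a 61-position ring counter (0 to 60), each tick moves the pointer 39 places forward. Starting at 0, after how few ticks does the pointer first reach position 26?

21

39⁻¹ ≡ 36 (mod 61) because 39·36 = 1404 = 23·61 + 1.
Multiplying both sides by 36: x ≡ 36·26 = 936 ≡ 21 (mod 61).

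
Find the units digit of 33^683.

Powers of 3 mod 10 repeat with period 4: 3, 9, 7, 1.
683 leaves remainder 3 on division by 4, so 33^683 ends in 7.

7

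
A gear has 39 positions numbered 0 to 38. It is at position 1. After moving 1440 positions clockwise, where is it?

37

1440 mod 39 = 36 (since 36·39 = 1404).
(1 + 36) mod 39 = 37.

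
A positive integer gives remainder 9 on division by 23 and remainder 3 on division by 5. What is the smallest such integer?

x ≡ 3 (mod 5) gives x ∈ {3, 8, 13, 18, 23, 28, 33, 38, …}.
The first of these with x mod 23 = 9 is 78.

78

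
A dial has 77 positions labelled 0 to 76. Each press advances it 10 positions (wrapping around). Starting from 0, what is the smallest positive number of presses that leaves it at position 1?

10·54 = 540 = 7·77 + 1, so 10⁻¹ ≡ 54 (mod 77).

54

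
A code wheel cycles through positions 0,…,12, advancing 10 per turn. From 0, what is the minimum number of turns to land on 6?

11

The inverse of 10 mod 13 is 4 (since 10·4 = 40 ≡ 1).
Multiplying both sides by 4: x ≡ 4·6 = 24 ≡ 11 (mod 13).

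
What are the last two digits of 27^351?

Successive squares of 27 mod 100: 27^1≡27, 27^2≡29, 27^4≡41, 27^8≡81, 27^16≡61, 27^32≡21, 27^64≡41, 27^128≡81, 27^256≡61.
Since 351 = 1 + 2 + 4 + 8 + 16 + 64 + 256 in binary, 27^351 ≡ 27·29·41·81·61·41·61 ≡ 23 (mod 100).

23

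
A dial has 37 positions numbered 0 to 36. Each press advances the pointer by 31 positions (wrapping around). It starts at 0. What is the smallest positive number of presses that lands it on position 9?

31⁻¹ ≡ 6 (mod 37) because 31·6 = 186 = 5·37 + 1.
Multiplying both sides by 6: x ≡ 6·9 = 54 ≡ 17 (mod 37).
Check: 31·17 = 527 = 14·37 + 9.

17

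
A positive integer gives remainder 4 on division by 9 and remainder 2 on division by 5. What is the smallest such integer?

x ≡ 2 (mod 5) gives x ∈ {2, 7, 12, 17, 22}.
The first of these with x mod 9 = 4 is 22.

22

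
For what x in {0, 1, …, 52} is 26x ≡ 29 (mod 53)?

48

26⁻¹ ≡ 51 (mod 53) because 26·51 = 1326 = 25·53 + 1.
Multiplying both sides by 51: x ≡ 51·29 = 1479 ≡ 48 (mod 53).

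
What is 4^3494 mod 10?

6

Powers of 4 mod 10 repeat with period 2: 4, 6.
3494 mod 2 = 0, so the last digit matches 4^2 = 6.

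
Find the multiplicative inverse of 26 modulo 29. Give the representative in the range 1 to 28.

19

26·19 = 494 = 17·29 + 1, so 26⁻¹ ≡ 19 (mod 29).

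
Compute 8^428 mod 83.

Square-and-reduce mod 83: 8^1≡8, 8^2≡64, 8^4≡29, 8^8≡11, 8^16≡38, 8^32≡33, 8^64≡10, 8^128≡17, 8^256≡40.
Since 428 = 4 + 8 + 32 + 128 + 256 in binary, 8^428 ≡ 29·11·33·17·40 ≡ 25 (mod 83).

25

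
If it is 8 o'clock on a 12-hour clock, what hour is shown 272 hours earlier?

12

272 mod 12 = 8 (since 22·12 = 264).
8 − 8 → 12 on a 12-hour dial.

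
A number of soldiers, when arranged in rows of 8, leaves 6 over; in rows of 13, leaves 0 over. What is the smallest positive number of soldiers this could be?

78

x ≡ 6 (mod 8) gives x ∈ {6, 14, 22, 30, 38, 46, 54, 62, …}.
The first of these with x mod 13 = 0 is 78.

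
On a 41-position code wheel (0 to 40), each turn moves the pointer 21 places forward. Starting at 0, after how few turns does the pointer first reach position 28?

15

21⁻¹ ≡ 2 (mod 41) because 21·2 = 42 = 1·41 + 1.
Multiplying both sides by 2: x ≡ 2·28 = 56 ≡ 15 (mod 41).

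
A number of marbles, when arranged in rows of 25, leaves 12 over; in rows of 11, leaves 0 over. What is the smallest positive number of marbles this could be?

x ≡ 0 (mod 11) gives x ∈ {0, 11, 22, 33, 44, 55, 66, 77, …}.
The first of these with x mod 25 = 12 is 187.

187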